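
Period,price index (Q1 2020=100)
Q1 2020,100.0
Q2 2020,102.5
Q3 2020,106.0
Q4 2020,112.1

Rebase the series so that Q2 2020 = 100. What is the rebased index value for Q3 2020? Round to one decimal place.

103.4

Rebased(Q3 2020) = 106.0 / 102.5 × 100 = 103.4146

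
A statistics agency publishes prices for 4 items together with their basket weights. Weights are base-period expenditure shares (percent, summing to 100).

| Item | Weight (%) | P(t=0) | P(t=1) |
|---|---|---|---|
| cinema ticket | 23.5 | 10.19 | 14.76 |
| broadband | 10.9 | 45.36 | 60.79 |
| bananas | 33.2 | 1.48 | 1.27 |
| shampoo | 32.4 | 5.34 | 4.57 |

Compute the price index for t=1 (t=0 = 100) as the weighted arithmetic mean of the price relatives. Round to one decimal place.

cinema ticket: 23.5 × (14.76/10.19) = 23.5 × 1.448479 = 34.0393
broadband: 10.9 × (60.79/45.36) = 10.9 × 1.340168 = 14.6078
bananas: 33.2 × (1.27/1.48) = 33.2 × 0.858108 = 28.4892
shampoo: 32.4 × (4.57/5.34) = 32.4 × 0.855805 = 27.7281
Index = Σ wᵢ·(p₁ᵢ/p₀ᵢ) = 34.0393 + 14.6078 + 28.4892 + 27.7281 = 104.8644

104.9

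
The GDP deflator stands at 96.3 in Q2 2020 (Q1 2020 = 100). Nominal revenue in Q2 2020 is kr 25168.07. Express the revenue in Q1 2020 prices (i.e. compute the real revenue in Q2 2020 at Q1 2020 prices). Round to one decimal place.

26135.1

Real = Nominal ÷ (Index/100) = 25168.07 ÷ (96.3/100)
     = 25168.07 ÷ 0.963 = 26135.0675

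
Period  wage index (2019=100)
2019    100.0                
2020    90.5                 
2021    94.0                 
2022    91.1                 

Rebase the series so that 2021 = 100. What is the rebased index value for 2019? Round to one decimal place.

106.4

Rebased(2019) = 100.0 / 94.0 × 100 = 106.3830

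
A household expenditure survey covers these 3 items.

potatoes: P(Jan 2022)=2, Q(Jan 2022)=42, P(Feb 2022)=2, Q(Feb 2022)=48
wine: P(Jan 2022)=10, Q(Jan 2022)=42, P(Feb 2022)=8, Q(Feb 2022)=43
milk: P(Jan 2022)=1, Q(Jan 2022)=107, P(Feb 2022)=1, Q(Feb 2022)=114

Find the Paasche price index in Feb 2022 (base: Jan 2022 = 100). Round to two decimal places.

Paasche price index uses current-period quantities as weights.
ΣP(Feb 2022)·Q(Feb 2022) = 2×48 + 8×43 + 1×114 = 96 + 344 + 114 = 554
ΣP(Jan 2022)·Q(Feb 2022) = 2×48 + 10×43 + 1×114 = 96 + 430 + 114 = 640
Index = 554 / 640 × 100 = 86.5625

86.56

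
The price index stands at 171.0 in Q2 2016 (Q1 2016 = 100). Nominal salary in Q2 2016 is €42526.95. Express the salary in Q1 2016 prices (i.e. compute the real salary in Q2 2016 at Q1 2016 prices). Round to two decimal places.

Real = Nominal ÷ (Index/100) = 42526.95 ÷ (171.0/100)
     = 42526.95 ÷ 1.710 = 24869.5614

24869.56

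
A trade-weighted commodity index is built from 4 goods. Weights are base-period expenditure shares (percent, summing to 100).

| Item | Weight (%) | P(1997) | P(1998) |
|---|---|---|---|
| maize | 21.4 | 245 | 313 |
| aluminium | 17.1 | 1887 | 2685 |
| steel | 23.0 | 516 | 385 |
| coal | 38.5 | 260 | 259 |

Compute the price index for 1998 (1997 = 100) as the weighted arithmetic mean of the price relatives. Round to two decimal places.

maize: 21.4 × (313/245) = 21.4 × 1.277551 = 27.3396
aluminium: 17.1 × (2685/1887) = 17.1 × 1.422893 = 24.3315
steel: 23.0 × (385/516) = 23.0 × 0.746124 = 17.1609
coal: 38.5 × (259/260) = 38.5 × 0.996154 = 38.3519
Index = Σ wᵢ·(p₁ᵢ/p₀ᵢ) = 27.3396 + 24.3315 + 17.1609 + 38.3519 = 107.1838

107.18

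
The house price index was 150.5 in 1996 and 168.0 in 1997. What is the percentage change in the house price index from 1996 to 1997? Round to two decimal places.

Change = (168.0 − 150.5) / 150.5 × 100
       = 17.5 / 150.5 × 100 = 11.6279%

11.63%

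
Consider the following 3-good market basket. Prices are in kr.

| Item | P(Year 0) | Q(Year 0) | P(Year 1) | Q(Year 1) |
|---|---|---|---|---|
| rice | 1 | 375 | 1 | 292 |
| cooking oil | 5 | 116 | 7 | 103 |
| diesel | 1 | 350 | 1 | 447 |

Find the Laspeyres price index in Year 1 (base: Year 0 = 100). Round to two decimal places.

117.78

Laspeyres price index uses base-period quantities as weights.
ΣP(Year 1)·Q(Year 0) = 1×375 + 7×116 + 1×350 = 375 + 812 + 350 = 1537
ΣP(Year 0)·Q(Year 0) = 1×375 + 5×116 + 1×350 = 375 + 580 + 350 = 1305
Index = 1537 / 1305 × 100 = 117.7778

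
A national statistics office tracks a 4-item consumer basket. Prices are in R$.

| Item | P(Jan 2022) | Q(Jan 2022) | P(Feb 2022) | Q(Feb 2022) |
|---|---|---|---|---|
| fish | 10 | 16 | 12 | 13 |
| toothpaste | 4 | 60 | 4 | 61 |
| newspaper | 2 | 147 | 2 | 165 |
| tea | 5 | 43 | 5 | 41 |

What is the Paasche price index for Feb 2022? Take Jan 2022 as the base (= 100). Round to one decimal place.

Paasche price index uses current-period quantities as weights.
ΣP(Feb 2022)·Q(Feb 2022) = 12×13 + 4×61 + 2×165 + 5×41 = 156 + 244 + 330 + 205 = 935
ΣP(Jan 2022)·Q(Feb 2022) = 10×13 + 4×61 + 2×165 + 5×41 = 130 + 244 + 330 + 205 = 909
Index = 935 / 909 × 100 = 102.8603

102.9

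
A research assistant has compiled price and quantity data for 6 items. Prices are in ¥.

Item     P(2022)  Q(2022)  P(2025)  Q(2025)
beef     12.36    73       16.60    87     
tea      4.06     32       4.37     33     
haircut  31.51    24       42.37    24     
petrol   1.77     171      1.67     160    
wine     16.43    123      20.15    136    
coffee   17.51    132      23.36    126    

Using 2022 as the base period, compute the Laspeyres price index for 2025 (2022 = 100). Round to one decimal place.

Laspeyres price index uses base-period quantities as weights.
ΣP(2025)·Q(2022) = 16.60×73 + 4.37×32 + 42.37×24 + 1.67×171 + 20.15×123 + 23.36×132 = 1211.8 + 139.84 + 1016.88 + 285.57 + 2478.45 + 3083.52 = 8216.06
ΣP(2022)·Q(2022) = 12.36×73 + 4.06×32 + 31.51×24 + 1.77×171 + 16.43×123 + 17.51×132 = 902.28 + 129.92 + 756.24 + 302.67 + 2020.89 + 2311.32 = 6423.32
Index = 8216.06 / 6423.32 × 100 = 127.9099

127.9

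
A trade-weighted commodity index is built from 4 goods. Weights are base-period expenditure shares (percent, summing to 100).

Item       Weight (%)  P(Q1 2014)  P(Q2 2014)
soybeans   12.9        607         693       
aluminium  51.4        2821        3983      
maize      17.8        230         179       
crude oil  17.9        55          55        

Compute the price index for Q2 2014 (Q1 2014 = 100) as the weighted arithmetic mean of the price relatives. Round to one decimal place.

soybeans: 12.9 × (693/607) = 12.9 × 1.141680 = 14.7277
aluminium: 51.4 × (3983/2821) = 51.4 × 1.411911 = 72.5722
maize: 17.8 × (179/230) = 17.8 × 0.778261 = 13.8530
crude oil: 17.9 × (55/55) = 17.9 × 1.000000 = 17.9000
Index = Σ wᵢ·(p₁ᵢ/p₀ᵢ) = 14.7277 + 72.5722 + 13.8530 + 17.9000 = 119.0529

119.1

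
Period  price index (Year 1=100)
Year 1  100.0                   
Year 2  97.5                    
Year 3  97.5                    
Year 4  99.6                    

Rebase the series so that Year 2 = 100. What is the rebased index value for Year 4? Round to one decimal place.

Rebased(Year 4) = 99.6 / 97.5 × 100 = 102.1538

102.2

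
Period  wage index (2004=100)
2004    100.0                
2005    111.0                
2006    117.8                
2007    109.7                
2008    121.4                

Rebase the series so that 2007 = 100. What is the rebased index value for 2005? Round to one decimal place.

101.2

Rebased(2005) = 111.0 / 109.7 × 100 = 101.1851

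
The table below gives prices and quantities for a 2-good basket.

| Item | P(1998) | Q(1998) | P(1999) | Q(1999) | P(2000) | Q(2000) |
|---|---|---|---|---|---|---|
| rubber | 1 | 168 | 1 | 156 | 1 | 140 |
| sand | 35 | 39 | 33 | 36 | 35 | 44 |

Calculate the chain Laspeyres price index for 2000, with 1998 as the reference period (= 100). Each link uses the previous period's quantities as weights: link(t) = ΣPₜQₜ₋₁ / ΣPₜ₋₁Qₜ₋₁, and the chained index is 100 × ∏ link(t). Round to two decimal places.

Link 1998→1999:
ΣP(1999)Q(1998) = 1×168 + 33×39 = 168 + 1287 = 1455
ΣP(1998)Q(1998) = 1×168 + 35×39 = 168 + 1365 = 1533
link = 1455/1533 = 0.949119
Link 1999→2000:
ΣP(2000)Q(1999) = 1×156 + 35×36 = 156 + 1260 = 1416
ΣP(1999)Q(1999) = 1×156 + 33×36 = 156 + 1188 = 1344
link = 1416/1344 = 1.053571
Chained index = 100 × 0.949119 × 1.053571 = 99.9965

100.00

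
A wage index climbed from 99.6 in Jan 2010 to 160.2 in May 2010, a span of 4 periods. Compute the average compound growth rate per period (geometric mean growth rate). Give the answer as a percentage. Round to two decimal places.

Growth factor = (160.2/99.6)^(1/4) = (1.608434)^(1/4) = 1.126162
Growth rate = 1.126162 − 1 = 0.126162 = 12.6162%

12.62%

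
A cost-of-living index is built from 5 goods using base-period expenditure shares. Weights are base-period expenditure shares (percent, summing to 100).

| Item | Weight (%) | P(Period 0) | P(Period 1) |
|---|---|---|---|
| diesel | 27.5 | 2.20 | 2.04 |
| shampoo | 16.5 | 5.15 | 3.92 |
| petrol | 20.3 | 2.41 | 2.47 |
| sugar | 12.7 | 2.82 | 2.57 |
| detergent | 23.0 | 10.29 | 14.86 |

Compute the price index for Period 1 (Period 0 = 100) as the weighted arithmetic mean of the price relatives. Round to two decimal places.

103.65

diesel: 27.5 × (2.04/2.20) = 27.5 × 0.927273 = 25.5000
shampoo: 16.5 × (3.92/5.15) = 16.5 × 0.761165 = 12.5592
petrol: 20.3 × (2.47/2.41) = 20.3 × 1.024896 = 20.8054
sugar: 12.7 × (2.57/2.82) = 12.7 × 0.911348 = 11.5741
detergent: 23.0 × (14.86/10.29) = 23.0 × 1.444121 = 33.2148
Index = Σ wᵢ·(p₁ᵢ/p₀ᵢ) = 25.5000 + 12.5592 + 20.8054 + 11.5741 + 33.2148 = 103.6535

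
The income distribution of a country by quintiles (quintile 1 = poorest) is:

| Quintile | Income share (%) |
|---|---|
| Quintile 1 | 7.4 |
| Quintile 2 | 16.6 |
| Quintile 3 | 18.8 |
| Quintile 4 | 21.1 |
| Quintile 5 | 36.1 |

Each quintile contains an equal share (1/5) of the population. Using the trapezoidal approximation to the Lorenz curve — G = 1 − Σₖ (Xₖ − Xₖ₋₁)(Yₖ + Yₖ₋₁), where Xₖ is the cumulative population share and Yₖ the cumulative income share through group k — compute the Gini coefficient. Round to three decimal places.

0.248

Cumulative income shares Yₖ: 0.0740, 0.2400, 0.4280, 0.6390, 1.0000
Σ (Xₖ−Xₖ₋₁)(Yₖ+Yₖ₋₁) = (1/5)(0.0740+0.0000) + (1/5)(0.2400+0.0740) + (1/5)(0.4280+0.2400) + (1/5)(0.6390+0.4280) + (1/5)(1.0000+0.6390)
  = 0.0148 + 0.0628 + 0.1336 + 0.2134 + 0.3278 = 0.7524
G = 1 − 0.7524 = 0.2476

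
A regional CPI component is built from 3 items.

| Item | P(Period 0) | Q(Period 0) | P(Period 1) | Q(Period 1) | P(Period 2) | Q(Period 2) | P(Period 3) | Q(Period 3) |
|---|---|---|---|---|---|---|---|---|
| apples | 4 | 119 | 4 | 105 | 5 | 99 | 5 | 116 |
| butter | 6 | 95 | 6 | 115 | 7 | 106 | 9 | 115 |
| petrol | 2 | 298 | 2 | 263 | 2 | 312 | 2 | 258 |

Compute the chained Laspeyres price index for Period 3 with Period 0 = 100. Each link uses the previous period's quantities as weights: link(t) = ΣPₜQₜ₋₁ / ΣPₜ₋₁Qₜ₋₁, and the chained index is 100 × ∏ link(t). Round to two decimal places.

Link Period 0→Period 1:
ΣP(Period 1)Q(Period 0) = 4×119 + 6×95 + 2×298 = 476 + 570 + 596 = 1642
ΣP(Period 0)Q(Period 0) = 4×119 + 6×95 + 2×298 = 476 + 570 + 596 = 1642
link = 1642/1642 = 1.000000
Link Period 1→Period 2:
ΣP(Period 2)Q(Period 1) = 5×105 + 7×115 + 2×263 = 525 + 805 + 526 = 1856
ΣP(Period 1)Q(Period 1) = 4×105 + 6×115 + 2×263 = 420 + 690 + 526 = 1636
link = 1856/1636 = 1.134474
Link Period 2→Period 3:
ΣP(Period 3)Q(Period 2) = 5×99 + 9×106 + 2×312 = 495 + 954 + 624 = 2073
ΣP(Period 2)Q(Period 2) = 5×99 + 7×106 + 2×312 = 495 + 742 + 624 = 1861
link = 2073/1861 = 1.113917
Chained index = 100 × 1.000000 × 1.134474 × 1.113917 = 126.3711

126.37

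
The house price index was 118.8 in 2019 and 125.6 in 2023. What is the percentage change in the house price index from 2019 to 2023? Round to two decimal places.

Change = (125.6 − 118.8) / 118.8 × 100
       = 6.8 / 118.8 × 100 = 5.7239%

5.72%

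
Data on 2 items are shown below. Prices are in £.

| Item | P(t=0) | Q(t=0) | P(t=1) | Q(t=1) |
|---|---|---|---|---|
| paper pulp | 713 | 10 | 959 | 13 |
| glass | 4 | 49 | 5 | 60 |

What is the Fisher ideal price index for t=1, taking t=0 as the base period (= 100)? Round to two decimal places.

134.26

Laspeyres component (base-period weights):
ΣP(t=1)Q(t=0) = 959×10 + 5×49 = 9590 + 245 = 9835
ΣP(t=0)Q(t=0) = 713×10 + 4×49 = 7130 + 196 = 7326
L = 9835 / 7326 × 100 = 134.2479
Paasche component (current-period weights):
ΣP(t=1)Q(t=1) = 959×13 + 5×60 = 12467 + 300 = 12767
ΣP(t=0)Q(t=1) = 713×13 + 4×60 = 9269 + 240 = 9509
P = 12767 / 9509 × 100 = 134.2623
Fisher = √(L × P) = √(134.2479 × 134.2623) = 134.2551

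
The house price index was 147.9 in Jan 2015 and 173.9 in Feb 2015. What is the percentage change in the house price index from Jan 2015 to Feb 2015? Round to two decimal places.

Change = (173.9 − 147.9) / 147.9 × 100
       = 26.0 / 147.9 × 100 = 17.5794%

17.58%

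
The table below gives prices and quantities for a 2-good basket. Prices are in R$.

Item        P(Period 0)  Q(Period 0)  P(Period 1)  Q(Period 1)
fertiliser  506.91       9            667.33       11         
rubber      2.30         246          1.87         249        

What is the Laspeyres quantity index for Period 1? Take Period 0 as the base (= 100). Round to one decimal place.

Laspeyres quantity index uses base-period prices as weights.
ΣP(Period 0)·Q(Period 1) = 506.91×11 + 2.30×249 = 5576.01 + 572.7 = 6148.71
ΣP(Period 0)·Q(Period 0) = 506.91×9 + 2.30×246 = 4562.19 + 565.8 = 5127.99
Index = 6148.71 / 5127.99 × 100 = 119.9049

119.9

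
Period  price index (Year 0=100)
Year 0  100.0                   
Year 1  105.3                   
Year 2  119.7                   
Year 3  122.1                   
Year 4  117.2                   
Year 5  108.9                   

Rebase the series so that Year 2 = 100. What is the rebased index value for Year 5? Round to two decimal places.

90.98

Rebased(Year 5) = 108.9 / 119.7 × 100 = 90.9774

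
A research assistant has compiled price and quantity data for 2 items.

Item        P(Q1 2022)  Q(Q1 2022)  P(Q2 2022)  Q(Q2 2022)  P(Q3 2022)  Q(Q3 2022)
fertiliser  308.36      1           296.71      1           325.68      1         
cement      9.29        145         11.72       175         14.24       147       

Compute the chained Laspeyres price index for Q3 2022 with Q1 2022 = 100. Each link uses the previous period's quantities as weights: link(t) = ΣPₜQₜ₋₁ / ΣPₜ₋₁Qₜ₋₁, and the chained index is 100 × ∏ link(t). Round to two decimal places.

144.72

Link Q1 2022→Q2 2022:
ΣP(Q2 2022)Q(Q1 2022) = 296.71×1 + 11.72×145 = 296.71 + 1699.4 = 1996.11
ΣP(Q1 2022)Q(Q1 2022) = 308.36×1 + 9.29×145 = 308.36 + 1347.05 = 1655.41
link = 1996.11/1655.41 = 1.205810
Link Q2 2022→Q3 2022:
ΣP(Q3 2022)Q(Q2 2022) = 325.68×1 + 14.24×175 = 325.68 + 2492 = 2817.68
ΣP(Q2 2022)Q(Q2 2022) = 296.71×1 + 11.72×175 = 296.71 + 2051 = 2347.71
link = 2817.68/2347.71 = 1.200182
Chained index = 100 × 1.205810 × 1.200182 = 144.7192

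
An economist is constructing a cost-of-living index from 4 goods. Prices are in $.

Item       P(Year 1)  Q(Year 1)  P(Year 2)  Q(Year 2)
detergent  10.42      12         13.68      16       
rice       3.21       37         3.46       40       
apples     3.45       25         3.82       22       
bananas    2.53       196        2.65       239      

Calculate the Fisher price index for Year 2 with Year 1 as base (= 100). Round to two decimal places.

Laspeyres component (base-period weights):
ΣP(Year 2)Q(Year 1) = 13.68×12 + 3.46×37 + 3.82×25 + 2.65×196 = 164.16 + 128.02 + 95.5 + 519.4 = 907.08
ΣP(Year 1)Q(Year 1) = 10.42×12 + 3.21×37 + 3.45×25 + 2.53×196 = 125.04 + 118.77 + 86.25 + 495.88 = 825.94
L = 907.08 / 825.94 × 100 = 109.8240
Paasche component (current-period weights):
ΣP(Year 2)Q(Year 2) = 13.68×16 + 3.46×40 + 3.82×22 + 2.65×239 = 218.88 + 138.4 + 84.04 + 633.35 = 1074.67
ΣP(Year 1)Q(Year 2) = 10.42×16 + 3.21×40 + 3.45×22 + 2.53×239 = 166.72 + 128.4 + 75.9 + 604.67 = 975.69
P = 1074.67 / 975.69 × 100 = 110.1446
Fisher = √(L × P) = √(109.8240 × 110.1446) = 109.9842

109.98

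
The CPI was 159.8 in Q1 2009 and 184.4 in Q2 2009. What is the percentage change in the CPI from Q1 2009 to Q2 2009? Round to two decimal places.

Change = (184.4 − 159.8) / 159.8 × 100
       = 24.6 / 159.8 × 100 = 15.3942%

15.39%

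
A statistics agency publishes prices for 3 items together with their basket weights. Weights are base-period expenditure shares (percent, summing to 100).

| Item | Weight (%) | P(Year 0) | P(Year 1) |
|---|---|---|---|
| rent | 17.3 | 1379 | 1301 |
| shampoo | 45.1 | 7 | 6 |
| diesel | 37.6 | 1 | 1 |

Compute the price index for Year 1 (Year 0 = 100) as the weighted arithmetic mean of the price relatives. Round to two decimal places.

92.58

rent: 17.3 × (1301/1379) = 17.3 × 0.943437 = 16.3215
shampoo: 45.1 × (6/7) = 45.1 × 0.857143 = 38.6571
diesel: 37.6 × (1/1) = 37.6 × 1.000000 = 37.6000
Index = Σ wᵢ·(p₁ᵢ/p₀ᵢ) = 16.3215 + 38.6571 + 37.6000 = 92.5786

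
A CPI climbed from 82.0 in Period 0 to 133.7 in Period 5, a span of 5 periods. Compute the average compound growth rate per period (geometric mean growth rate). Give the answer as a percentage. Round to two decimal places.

Growth factor = (133.7/82.0)^(1/5) = (1.630488)^(1/5) = 1.102716
Growth rate = 1.102716 − 1 = 0.102716 = 10.2716%

10.27%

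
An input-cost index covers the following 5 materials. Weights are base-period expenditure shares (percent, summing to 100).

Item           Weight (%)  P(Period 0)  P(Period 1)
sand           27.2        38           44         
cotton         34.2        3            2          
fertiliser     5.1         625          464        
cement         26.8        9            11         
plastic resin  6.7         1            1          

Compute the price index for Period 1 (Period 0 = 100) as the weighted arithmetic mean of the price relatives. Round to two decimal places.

97.54

sand: 27.2 × (44/38) = 27.2 × 1.157895 = 31.4947
cotton: 34.2 × (2/3) = 34.2 × 0.666667 = 22.8000
fertiliser: 5.1 × (464/625) = 5.1 × 0.742400 = 3.7862
cement: 26.8 × (11/9) = 26.8 × 1.222222 = 32.7556
plastic resin: 6.7 × (1/1) = 6.7 × 1.000000 = 6.7000
Index = Σ wᵢ·(p₁ᵢ/p₀ᵢ) = 31.4947 + 22.8000 + 3.7862 + 32.7556 + 6.7000 = 97.5365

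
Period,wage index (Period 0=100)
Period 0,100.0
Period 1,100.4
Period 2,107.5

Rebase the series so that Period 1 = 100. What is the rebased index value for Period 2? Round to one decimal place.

Rebased(Period 2) = 107.5 / 100.4 × 100 = 107.0717

107.1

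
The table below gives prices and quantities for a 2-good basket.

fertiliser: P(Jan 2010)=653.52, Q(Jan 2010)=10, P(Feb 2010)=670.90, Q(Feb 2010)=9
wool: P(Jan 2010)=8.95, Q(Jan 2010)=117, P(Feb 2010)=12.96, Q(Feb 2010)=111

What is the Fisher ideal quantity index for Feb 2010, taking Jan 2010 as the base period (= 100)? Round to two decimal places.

Laspeyres component (base-period weights):
ΣP(Jan 2010)Q(Feb 2010) = 653.52×9 + 8.95×111 = 5881.68 + 993.45 = 6875.13
ΣP(Jan 2010)Q(Jan 2010) = 653.52×10 + 8.95×117 = 6535.2 + 1047.15 = 7582.35
L = 6875.13 / 7582.35 × 100 = 90.6728
Paasche component (current-period weights):
ΣP(Feb 2010)Q(Feb 2010) = 670.90×9 + 12.96×111 = 6038.1 + 1438.56 = 7476.66
ΣP(Feb 2010)Q(Jan 2010) = 670.90×10 + 12.96×117 = 6709 + 1516.32 = 8225.32
P = 7476.66 / 8225.32 × 100 = 90.8981
Fisher = √(L × P) = √(90.6728 × 90.8981) = 90.7854

90.79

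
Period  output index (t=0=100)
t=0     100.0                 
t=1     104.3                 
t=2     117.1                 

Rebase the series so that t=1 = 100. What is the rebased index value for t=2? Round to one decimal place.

Rebased(t=2) = 117.1 / 104.3 × 100 = 112.2723

112.3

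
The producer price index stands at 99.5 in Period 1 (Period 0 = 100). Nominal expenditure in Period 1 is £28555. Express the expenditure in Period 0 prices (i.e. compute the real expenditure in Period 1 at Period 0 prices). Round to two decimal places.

28698.49

Real = Nominal ÷ (Index/100) = 28555 ÷ (99.5/100)
     = 28555 ÷ 0.995 = 28698.4925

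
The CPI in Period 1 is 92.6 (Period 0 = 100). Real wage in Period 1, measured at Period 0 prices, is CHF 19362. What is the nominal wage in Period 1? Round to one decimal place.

Nominal = Real × (Index/100) = 19362 × (92.6/100)
        = 19362 × 0.926 = 17929.2120

17929.2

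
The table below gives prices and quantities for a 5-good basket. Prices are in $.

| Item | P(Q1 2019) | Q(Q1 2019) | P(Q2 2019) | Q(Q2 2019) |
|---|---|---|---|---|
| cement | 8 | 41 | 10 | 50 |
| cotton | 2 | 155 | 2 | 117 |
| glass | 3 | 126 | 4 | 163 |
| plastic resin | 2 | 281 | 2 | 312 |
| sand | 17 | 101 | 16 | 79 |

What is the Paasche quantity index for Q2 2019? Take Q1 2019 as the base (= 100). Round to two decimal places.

Paasche quantity index uses current-period prices as weights.
ΣP(Q2 2019)·Q(Q2 2019) = 10×50 + 2×117 + 4×163 + 2×312 + 16×79 = 500 + 234 + 652 + 624 + 1264 = 3274
ΣP(Q2 2019)·Q(Q1 2019) = 10×41 + 2×155 + 4×126 + 2×281 + 16×101 = 410 + 310 + 504 + 562 + 1616 = 3402
Index = 3274 / 3402 × 100 = 96.2375

96.24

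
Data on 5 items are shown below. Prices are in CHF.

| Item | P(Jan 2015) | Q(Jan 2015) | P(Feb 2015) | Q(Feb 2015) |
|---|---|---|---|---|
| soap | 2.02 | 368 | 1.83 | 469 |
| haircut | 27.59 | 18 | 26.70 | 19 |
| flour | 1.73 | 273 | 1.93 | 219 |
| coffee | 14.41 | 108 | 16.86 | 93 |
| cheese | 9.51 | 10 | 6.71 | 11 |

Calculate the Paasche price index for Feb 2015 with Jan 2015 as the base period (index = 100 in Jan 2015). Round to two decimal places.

104.09

Paasche price index uses current-period quantities as weights.
ΣP(Feb 2015)·Q(Feb 2015) = 1.83×469 + 26.70×19 + 1.93×219 + 16.86×93 + 6.71×11 = 858.27 + 507.3 + 422.67 + 1567.98 + 73.81 = 3430.03
ΣP(Jan 2015)·Q(Feb 2015) = 2.02×469 + 27.59×19 + 1.73×219 + 14.41×93 + 9.51×11 = 947.38 + 524.21 + 378.87 + 1340.13 + 104.61 = 3295.2
Index = 3430.03 / 3295.2 × 100 = 104.0917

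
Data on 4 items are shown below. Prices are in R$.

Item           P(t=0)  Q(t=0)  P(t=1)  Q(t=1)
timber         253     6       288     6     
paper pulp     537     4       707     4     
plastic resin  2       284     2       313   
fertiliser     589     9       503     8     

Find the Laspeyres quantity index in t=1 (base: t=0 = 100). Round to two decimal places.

Laspeyres quantity index uses base-period prices as weights.
ΣP(t=0)·Q(t=1) = 253×6 + 537×4 + 2×313 + 589×8 = 1518 + 2148 + 626 + 4712 = 9004
ΣP(t=0)·Q(t=0) = 253×6 + 537×4 + 2×284 + 589×9 = 1518 + 2148 + 568 + 5301 = 9535
Index = 9004 / 9535 × 100 = 94.4310

94.43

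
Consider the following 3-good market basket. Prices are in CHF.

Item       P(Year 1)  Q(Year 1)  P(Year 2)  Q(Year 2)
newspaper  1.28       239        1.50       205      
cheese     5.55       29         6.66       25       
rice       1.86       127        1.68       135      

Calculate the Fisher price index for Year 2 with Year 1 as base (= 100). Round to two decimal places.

Laspeyres component (base-period weights):
ΣP(Year 2)Q(Year 1) = 1.50×239 + 6.66×29 + 1.68×127 = 358.5 + 193.14 + 213.36 = 765
ΣP(Year 1)Q(Year 1) = 1.28×239 + 5.55×29 + 1.86×127 = 305.92 + 160.95 + 236.22 = 703.09
L = 765 / 703.09 × 100 = 108.8054
Paasche component (current-period weights):
ΣP(Year 2)Q(Year 2) = 1.50×205 + 6.66×25 + 1.68×135 = 307.5 + 166.5 + 226.8 = 700.8
ΣP(Year 1)Q(Year 2) = 1.28×205 + 5.55×25 + 1.86×135 = 262.4 + 138.75 + 251.1 = 652.25
P = 700.8 / 652.25 × 100 = 107.4435
Fisher = √(L × P) = √(108.8054 × 107.4435) = 108.1223

108.12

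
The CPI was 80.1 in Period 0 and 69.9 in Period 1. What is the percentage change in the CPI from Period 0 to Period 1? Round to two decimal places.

Change = (69.9 − 80.1) / 80.1 × 100
       = -10.2 / 80.1 × 100 = -12.7341%

-12.73%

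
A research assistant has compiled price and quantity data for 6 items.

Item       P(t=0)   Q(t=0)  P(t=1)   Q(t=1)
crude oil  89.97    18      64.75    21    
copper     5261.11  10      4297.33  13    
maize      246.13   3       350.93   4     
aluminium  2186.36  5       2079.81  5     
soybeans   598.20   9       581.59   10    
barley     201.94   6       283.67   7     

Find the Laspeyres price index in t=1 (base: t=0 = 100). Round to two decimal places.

Laspeyres price index uses base-period quantities as weights.
ΣP(t=1)·Q(t=0) = 64.75×18 + 4297.33×10 + 350.93×3 + 2079.81×5 + 581.59×9 + 283.67×6 = 1165.5 + 42973.3 + 1052.79 + 10399.05 + 5234.31 + 1702.02 = 62526.97
ΣP(t=0)·Q(t=0) = 89.97×18 + 5261.11×10 + 246.13×3 + 2186.36×5 + 598.20×9 + 201.94×6 = 1619.46 + 52611.1 + 738.39 + 10931.8 + 5383.8 + 1211.64 = 72496.19
Index = 62526.97 / 72496.19 × 100 = 86.2486

86.25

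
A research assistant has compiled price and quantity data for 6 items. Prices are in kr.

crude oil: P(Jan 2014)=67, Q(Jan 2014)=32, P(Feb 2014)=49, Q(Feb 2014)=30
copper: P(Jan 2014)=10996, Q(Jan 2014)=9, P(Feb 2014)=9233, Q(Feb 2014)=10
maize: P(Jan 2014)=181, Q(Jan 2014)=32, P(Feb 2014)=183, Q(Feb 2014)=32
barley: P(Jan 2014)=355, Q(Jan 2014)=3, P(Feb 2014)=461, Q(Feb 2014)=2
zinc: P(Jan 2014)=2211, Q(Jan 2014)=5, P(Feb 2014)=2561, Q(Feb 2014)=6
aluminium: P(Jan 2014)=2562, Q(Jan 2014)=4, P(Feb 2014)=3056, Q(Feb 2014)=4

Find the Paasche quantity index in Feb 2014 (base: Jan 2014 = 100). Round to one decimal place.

Paasche quantity index uses current-period prices as weights.
ΣP(Feb 2014)·Q(Feb 2014) = 49×30 + 9233×10 + 183×32 + 461×2 + 2561×6 + 3056×4 = 1470 + 92330 + 5856 + 922 + 15366 + 12224 = 128168
ΣP(Feb 2014)·Q(Jan 2014) = 49×32 + 9233×9 + 183×32 + 461×3 + 2561×5 + 3056×4 = 1568 + 83097 + 5856 + 1383 + 12805 + 12224 = 116933
Index = 128168 / 116933 × 100 = 109.6081

109.6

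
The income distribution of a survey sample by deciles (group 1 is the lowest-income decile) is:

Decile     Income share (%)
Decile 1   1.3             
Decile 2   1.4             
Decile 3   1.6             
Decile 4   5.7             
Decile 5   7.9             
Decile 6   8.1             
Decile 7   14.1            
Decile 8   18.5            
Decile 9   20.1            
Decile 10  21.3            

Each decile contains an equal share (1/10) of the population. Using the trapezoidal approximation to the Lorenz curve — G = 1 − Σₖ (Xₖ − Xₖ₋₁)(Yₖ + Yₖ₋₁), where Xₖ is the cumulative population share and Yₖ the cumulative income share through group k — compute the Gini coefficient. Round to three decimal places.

Cumulative income shares Yₖ: 0.0130, 0.0270, 0.0430, 0.1000, 0.1790, 0.2600, 0.4010, 0.5860, 0.7870, 1.0000
Σ (Xₖ−Xₖ₋₁)(Yₖ+Yₖ₋₁) = (1/10)(0.0130+0.0000) + (1/10)(0.0270+0.0130) + (1/10)(0.0430+0.0270) + (1/10)(0.1000+0.0430) + (1/10)(0.1790+0.1000) + (1/10)(0.2600+0.1790) + (1/10)(0.4010+0.2600) + (1/10)(0.5860+0.4010) + (1/10)(0.7870+0.5860) + (1/10)(1.0000+0.7870)
  = 0.0013 + 0.0040 + 0.0070 + 0.0143 + 0.0279 + 0.0439 + 0.0661 + 0.0987 + 0.1373 + 0.1787 = 0.5792
G = 1 − 0.5792 = 0.4208

0.421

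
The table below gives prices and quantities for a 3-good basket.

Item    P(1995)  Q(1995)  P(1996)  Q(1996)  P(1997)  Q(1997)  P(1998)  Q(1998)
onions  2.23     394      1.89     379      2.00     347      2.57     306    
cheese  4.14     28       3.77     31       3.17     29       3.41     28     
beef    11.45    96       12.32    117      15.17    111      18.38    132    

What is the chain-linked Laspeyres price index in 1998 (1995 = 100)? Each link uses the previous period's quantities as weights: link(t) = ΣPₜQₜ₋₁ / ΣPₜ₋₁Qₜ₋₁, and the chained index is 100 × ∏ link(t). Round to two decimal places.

Link 1995→1996:
ΣP(1996)Q(1995) = 1.89×394 + 3.77×28 + 12.32×96 = 744.66 + 105.56 + 1182.72 = 2032.94
ΣP(1995)Q(1995) = 2.23×394 + 4.14×28 + 11.45×96 = 878.62 + 115.92 + 1099.2 = 2093.74
link = 2032.94/2093.74 = 0.970961
Link 1996→1997:
ΣP(1997)Q(1996) = 2.00×379 + 3.17×31 + 15.17×117 = 758 + 98.27 + 1774.89 = 2631.16
ΣP(1996)Q(1996) = 1.89×379 + 3.77×31 + 12.32×117 = 716.31 + 116.87 + 1441.44 = 2274.62
link = 2631.16/2274.62 = 1.156747
Link 1997→1998:
ΣP(1998)Q(1997) = 2.57×347 + 3.41×29 + 18.38×111 = 891.79 + 98.89 + 2040.18 = 3030.86
ΣP(1997)Q(1997) = 2.00×347 + 3.17×29 + 15.17×111 = 694 + 91.93 + 1683.87 = 2469.8
link = 3030.86/2469.8 = 1.227168
Chained index = 100 × 0.970961 × 1.156747 × 1.227168 = 137.8302

137.83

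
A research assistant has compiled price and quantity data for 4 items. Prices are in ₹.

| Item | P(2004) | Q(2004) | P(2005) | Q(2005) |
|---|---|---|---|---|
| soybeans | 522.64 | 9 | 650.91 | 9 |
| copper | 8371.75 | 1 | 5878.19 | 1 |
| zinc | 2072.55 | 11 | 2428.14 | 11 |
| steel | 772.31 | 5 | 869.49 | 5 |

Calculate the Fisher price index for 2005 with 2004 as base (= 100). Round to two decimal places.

107.70

Laspeyres component (base-period weights):
ΣP(2005)Q(2004) = 650.91×9 + 5878.19×1 + 2428.14×11 + 869.49×5 = 5858.19 + 5878.19 + 26709.54 + 4347.45 = 42793.37
ΣP(2004)Q(2004) = 522.64×9 + 8371.75×1 + 2072.55×11 + 772.31×5 = 4703.76 + 8371.75 + 22798.05 + 3861.55 = 39735.11
L = 42793.37 / 39735.11 × 100 = 107.6966
Paasche component (current-period weights):
ΣP(2005)Q(2005) = 650.91×9 + 5878.19×1 + 2428.14×11 + 869.49×5 = 5858.19 + 5878.19 + 26709.54 + 4347.45 = 42793.37
ΣP(2004)Q(2005) = 522.64×9 + 8371.75×1 + 2072.55×11 + 772.31×5 = 4703.76 + 8371.75 + 22798.05 + 3861.55 = 39735.11
P = 42793.37 / 39735.11 × 100 = 107.6966
Fisher = √(L × P) = √(107.6966 × 107.6966) = 107.6966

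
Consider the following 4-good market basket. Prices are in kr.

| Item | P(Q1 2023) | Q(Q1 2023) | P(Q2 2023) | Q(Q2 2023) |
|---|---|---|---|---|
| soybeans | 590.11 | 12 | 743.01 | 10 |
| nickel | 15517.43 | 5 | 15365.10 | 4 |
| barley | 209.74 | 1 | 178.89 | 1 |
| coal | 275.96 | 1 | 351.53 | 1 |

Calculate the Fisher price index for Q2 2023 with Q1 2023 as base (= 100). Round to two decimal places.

Laspeyres component (base-period weights):
ΣP(Q2 2023)Q(Q1 2023) = 743.01×12 + 15365.10×5 + 178.89×1 + 351.53×1 = 8916.12 + 76825.5 + 178.89 + 351.53 = 86272.04
ΣP(Q1 2023)Q(Q1 2023) = 590.11×12 + 15517.43×5 + 209.74×1 + 275.96×1 = 7081.32 + 77587.15 + 209.74 + 275.96 = 85154.17
L = 86272.04 / 85154.17 × 100 = 101.3128
Paasche component (current-period weights):
ΣP(Q2 2023)Q(Q2 2023) = 743.01×10 + 15365.10×4 + 178.89×1 + 351.53×1 = 7430.1 + 61460.4 + 178.89 + 351.53 = 69420.92
ΣP(Q1 2023)Q(Q2 2023) = 590.11×10 + 15517.43×4 + 209.74×1 + 275.96×1 = 5901.1 + 62069.72 + 209.74 + 275.96 = 68456.52
P = 69420.92 / 68456.52 × 100 = 101.4088
Fisher = √(L × P) = √(101.3128 × 101.4088) = 101.3608

101.36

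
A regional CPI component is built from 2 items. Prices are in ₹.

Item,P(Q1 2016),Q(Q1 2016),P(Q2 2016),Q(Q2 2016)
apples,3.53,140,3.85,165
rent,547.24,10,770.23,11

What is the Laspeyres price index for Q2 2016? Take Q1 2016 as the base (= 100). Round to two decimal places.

138.12

Laspeyres price index uses base-period quantities as weights.
ΣP(Q2 2016)·Q(Q1 2016) = 3.85×140 + 770.23×10 = 539 + 7702.3 = 8241.3
ΣP(Q1 2016)·Q(Q1 2016) = 3.53×140 + 547.24×10 = 494.2 + 5472.4 = 5966.6
Index = 8241.3 / 5966.6 × 100 = 138.1239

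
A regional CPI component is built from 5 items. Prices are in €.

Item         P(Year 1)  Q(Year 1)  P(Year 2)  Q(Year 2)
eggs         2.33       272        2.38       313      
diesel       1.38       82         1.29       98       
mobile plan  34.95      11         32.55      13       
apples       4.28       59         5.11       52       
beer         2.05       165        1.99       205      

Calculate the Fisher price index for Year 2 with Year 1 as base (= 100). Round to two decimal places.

Laspeyres component (base-period weights):
ΣP(Year 2)Q(Year 1) = 2.38×272 + 1.29×82 + 32.55×11 + 5.11×59 + 1.99×165 = 647.36 + 105.78 + 358.05 + 301.49 + 328.35 = 1741.03
ΣP(Year 1)Q(Year 1) = 2.33×272 + 1.38×82 + 34.95×11 + 4.28×59 + 2.05×165 = 633.76 + 113.16 + 384.45 + 252.52 + 338.25 = 1722.14
L = 1741.03 / 1722.14 × 100 = 101.0969
Paasche component (current-period weights):
ΣP(Year 2)Q(Year 2) = 2.38×313 + 1.29×98 + 32.55×13 + 5.11×52 + 1.99×205 = 744.94 + 126.42 + 423.15 + 265.72 + 407.95 = 1968.18
ΣP(Year 1)Q(Year 2) = 2.33×313 + 1.38×98 + 34.95×13 + 4.28×52 + 2.05×205 = 729.29 + 135.24 + 454.35 + 222.56 + 420.25 = 1961.69
P = 1968.18 / 1961.69 × 100 = 100.3308
Fisher = √(L × P) = √(101.0969 × 100.3308) = 100.7131

100.71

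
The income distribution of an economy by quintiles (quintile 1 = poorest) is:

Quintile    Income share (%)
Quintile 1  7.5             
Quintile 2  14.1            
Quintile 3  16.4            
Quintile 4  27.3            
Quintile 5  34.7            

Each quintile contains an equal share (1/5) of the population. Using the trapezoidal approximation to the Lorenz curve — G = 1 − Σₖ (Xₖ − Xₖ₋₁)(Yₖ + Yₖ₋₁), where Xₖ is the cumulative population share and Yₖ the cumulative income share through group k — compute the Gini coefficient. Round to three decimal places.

0.270

Cumulative income shares Yₖ: 0.0750, 0.2160, 0.3800, 0.6530, 1.0000
Σ (Xₖ−Xₖ₋₁)(Yₖ+Yₖ₋₁) = (1/5)(0.0750+0.0000) + (1/5)(0.2160+0.0750) + (1/5)(0.3800+0.2160) + (1/5)(0.6530+0.3800) + (1/5)(1.0000+0.6530)
  = 0.0150 + 0.0582 + 0.1192 + 0.2066 + 0.3306 = 0.7296
G = 1 − 0.7296 = 0.2704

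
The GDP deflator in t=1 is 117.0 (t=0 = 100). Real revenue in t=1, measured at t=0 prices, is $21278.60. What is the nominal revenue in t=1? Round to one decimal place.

24896.0

Nominal = Real × (Index/100) = 21278.60 × (117.0/100)
        = 21278.60 × 1.170 = 24895.9620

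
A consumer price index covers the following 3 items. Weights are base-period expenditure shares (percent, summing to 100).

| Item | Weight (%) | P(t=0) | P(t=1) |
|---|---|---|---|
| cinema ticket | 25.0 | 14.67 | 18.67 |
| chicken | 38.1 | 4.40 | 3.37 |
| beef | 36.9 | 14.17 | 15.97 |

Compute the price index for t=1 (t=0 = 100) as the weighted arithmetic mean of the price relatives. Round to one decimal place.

102.6

cinema ticket: 25.0 × (18.67/14.67) = 25.0 × 1.272665 = 31.8166
chicken: 38.1 × (3.37/4.40) = 38.1 × 0.765909 = 29.1811
beef: 36.9 × (15.97/14.17) = 36.9 × 1.127029 = 41.5874
Index = Σ wᵢ·(p₁ᵢ/p₀ᵢ) = 31.8166 + 29.1811 + 41.5874 = 102.5851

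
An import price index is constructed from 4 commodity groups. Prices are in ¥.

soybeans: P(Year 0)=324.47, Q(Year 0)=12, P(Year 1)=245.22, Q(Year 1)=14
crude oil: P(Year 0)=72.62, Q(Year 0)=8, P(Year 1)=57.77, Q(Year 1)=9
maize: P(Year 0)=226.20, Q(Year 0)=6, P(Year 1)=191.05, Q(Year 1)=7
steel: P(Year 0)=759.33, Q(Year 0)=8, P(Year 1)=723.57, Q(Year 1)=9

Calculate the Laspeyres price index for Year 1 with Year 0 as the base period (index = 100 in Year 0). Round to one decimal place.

Laspeyres price index uses base-period quantities as weights.
ΣP(Year 1)·Q(Year 0) = 245.22×12 + 57.77×8 + 191.05×6 + 723.57×8 = 2942.64 + 462.16 + 1146.3 + 5788.56 = 10339.66
ΣP(Year 0)·Q(Year 0) = 324.47×12 + 72.62×8 + 226.20×6 + 759.33×8 = 3893.64 + 580.96 + 1357.2 + 6074.64 = 11906.44
Index = 10339.66 / 11906.44 × 100 = 86.8409

86.8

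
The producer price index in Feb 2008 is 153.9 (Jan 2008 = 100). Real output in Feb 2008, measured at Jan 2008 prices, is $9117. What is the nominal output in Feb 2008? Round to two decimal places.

Nominal = Real × (Index/100) = 9117 × (153.9/100)
        = 9117 × 1.539 = 14031.0630

14031.06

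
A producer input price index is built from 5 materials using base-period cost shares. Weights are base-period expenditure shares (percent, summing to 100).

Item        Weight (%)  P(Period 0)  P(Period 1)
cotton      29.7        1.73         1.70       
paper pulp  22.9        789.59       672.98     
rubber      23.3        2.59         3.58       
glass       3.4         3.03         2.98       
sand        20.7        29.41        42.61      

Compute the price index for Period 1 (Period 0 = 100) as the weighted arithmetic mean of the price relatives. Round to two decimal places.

cotton: 29.7 × (1.70/1.73) = 29.7 × 0.982659 = 29.1850
paper pulp: 22.9 × (672.98/789.59) = 22.9 × 0.852316 = 19.5180
rubber: 23.3 × (3.58/2.59) = 23.3 × 1.382239 = 32.2062
glass: 3.4 × (2.98/3.03) = 3.4 × 0.983498 = 3.3439
sand: 20.7 × (42.61/29.41) = 20.7 × 1.448827 = 29.9907
Index = Σ wᵢ·(p₁ᵢ/p₀ᵢ) = 29.1850 + 19.5180 + 32.2062 + 3.3439 + 29.9907 = 114.2438

114.24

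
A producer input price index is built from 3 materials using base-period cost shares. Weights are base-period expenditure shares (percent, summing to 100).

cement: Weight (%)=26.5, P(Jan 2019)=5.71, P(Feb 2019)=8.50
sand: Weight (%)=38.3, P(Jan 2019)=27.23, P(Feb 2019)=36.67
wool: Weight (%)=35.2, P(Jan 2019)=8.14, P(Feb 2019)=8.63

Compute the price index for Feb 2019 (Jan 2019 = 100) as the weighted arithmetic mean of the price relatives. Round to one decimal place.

cement: 26.5 × (8.50/5.71) = 26.5 × 1.488616 = 39.4483
sand: 38.3 × (36.67/27.23) = 38.3 × 1.346676 = 51.5777
wool: 35.2 × (8.63/8.14) = 35.2 × 1.060197 = 37.3189
Index = Σ wᵢ·(p₁ᵢ/p₀ᵢ) = 39.4483 + 51.5777 + 37.3189 = 128.3450

128.3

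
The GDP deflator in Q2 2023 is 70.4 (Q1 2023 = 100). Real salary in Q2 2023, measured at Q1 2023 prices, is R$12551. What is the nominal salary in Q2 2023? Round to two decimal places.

Nominal = Real × (Index/100) = 12551 × (70.4/100)
        = 12551 × 0.704 = 8835.9040

8835.90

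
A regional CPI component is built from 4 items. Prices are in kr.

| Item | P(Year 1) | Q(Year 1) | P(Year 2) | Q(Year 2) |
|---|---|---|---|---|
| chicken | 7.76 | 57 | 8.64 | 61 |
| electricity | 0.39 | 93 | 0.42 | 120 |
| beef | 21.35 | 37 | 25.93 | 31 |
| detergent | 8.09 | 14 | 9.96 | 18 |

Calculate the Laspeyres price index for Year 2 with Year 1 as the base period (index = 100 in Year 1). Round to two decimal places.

Laspeyres price index uses base-period quantities as weights.
ΣP(Year 2)·Q(Year 1) = 8.64×57 + 0.42×93 + 25.93×37 + 9.96×14 = 492.48 + 39.06 + 959.41 + 139.44 = 1630.39
ΣP(Year 1)·Q(Year 1) = 7.76×57 + 0.39×93 + 21.35×37 + 8.09×14 = 442.32 + 36.27 + 789.95 + 113.26 = 1381.8
Index = 1630.39 / 1381.8 × 100 = 117.9903

117.99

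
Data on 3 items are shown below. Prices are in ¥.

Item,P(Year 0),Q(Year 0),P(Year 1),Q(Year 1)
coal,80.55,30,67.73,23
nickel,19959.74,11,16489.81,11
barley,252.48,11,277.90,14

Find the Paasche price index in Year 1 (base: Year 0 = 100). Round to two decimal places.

Paasche price index uses current-period quantities as weights.
ΣP(Year 1)·Q(Year 1) = 67.73×23 + 16489.81×11 + 277.90×14 = 1557.79 + 181387.91 + 3890.6 = 186836.3
ΣP(Year 0)·Q(Year 1) = 80.55×23 + 19959.74×11 + 252.48×14 = 1852.65 + 219557.14 + 3534.72 = 224944.51
Index = 186836.3 / 224944.51 × 100 = 83.0588

83.06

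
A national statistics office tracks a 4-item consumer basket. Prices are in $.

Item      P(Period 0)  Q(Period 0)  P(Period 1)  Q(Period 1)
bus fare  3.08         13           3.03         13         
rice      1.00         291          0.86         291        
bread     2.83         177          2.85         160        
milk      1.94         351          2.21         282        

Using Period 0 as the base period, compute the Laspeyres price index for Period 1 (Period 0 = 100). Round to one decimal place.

Laspeyres price index uses base-period quantities as weights.
ΣP(Period 1)·Q(Period 0) = 3.03×13 + 0.86×291 + 2.85×177 + 2.21×351 = 39.39 + 250.26 + 504.45 + 775.71 = 1569.81
ΣP(Period 0)·Q(Period 0) = 3.08×13 + 1.00×291 + 2.83×177 + 1.94×351 = 40.04 + 291 + 500.91 + 680.94 = 1512.89
Index = 1569.81 / 1512.89 × 100 = 103.7623

103.8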